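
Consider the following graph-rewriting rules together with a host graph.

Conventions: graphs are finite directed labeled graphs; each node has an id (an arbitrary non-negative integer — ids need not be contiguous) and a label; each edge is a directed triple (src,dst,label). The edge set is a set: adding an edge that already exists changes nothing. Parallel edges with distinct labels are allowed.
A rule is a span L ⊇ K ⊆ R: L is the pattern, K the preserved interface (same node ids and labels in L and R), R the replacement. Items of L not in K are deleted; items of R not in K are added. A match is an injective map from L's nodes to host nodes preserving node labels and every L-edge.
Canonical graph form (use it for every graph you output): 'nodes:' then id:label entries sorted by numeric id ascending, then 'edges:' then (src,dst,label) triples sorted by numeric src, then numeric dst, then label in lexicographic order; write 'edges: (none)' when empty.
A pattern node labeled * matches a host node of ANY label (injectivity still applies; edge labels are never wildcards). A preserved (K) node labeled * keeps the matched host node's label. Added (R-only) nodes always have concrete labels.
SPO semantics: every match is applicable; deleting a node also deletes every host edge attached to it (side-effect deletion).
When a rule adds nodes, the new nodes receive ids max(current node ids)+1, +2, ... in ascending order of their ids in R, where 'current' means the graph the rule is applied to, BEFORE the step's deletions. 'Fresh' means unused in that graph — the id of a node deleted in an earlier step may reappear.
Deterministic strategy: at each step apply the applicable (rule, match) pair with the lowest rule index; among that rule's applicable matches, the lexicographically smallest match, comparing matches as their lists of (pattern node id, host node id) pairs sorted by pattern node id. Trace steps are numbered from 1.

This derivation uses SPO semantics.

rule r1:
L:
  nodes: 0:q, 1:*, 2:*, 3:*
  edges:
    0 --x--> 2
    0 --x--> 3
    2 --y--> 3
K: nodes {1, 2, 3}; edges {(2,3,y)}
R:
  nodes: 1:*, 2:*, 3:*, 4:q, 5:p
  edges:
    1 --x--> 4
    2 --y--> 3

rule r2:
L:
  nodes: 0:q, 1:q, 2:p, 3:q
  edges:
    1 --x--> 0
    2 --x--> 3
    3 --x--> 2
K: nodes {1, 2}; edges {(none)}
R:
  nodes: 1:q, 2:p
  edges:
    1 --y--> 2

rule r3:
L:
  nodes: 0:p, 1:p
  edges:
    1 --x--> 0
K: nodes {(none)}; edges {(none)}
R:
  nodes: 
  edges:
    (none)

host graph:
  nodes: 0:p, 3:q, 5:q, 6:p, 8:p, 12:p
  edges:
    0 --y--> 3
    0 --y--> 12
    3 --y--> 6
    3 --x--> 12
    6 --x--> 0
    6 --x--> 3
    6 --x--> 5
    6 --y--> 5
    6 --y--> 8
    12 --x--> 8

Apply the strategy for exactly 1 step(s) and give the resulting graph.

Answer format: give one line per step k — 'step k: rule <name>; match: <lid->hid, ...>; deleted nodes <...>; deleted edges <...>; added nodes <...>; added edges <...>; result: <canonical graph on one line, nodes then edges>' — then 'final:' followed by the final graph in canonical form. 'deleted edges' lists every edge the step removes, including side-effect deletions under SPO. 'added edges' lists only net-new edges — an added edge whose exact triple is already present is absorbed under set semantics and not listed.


step 1: rule r3; match: 0->0, 1->6; deleted nodes 0, 6; deleted edges (0,3,y); (0,12,y); (3,6,y); (6,0,x); (6,3,x); (6,5,x); (6,5,y); (6,8,y); added nodes (none); added edges (none); result: nodes: 3:q, 5:q, 8:p, 12:p edges: (3,12,x); (12,8,x)
final:
nodes: 3:q, 5:q, 8:p, 12:p
edges: (3,12,x); (12,8,x)


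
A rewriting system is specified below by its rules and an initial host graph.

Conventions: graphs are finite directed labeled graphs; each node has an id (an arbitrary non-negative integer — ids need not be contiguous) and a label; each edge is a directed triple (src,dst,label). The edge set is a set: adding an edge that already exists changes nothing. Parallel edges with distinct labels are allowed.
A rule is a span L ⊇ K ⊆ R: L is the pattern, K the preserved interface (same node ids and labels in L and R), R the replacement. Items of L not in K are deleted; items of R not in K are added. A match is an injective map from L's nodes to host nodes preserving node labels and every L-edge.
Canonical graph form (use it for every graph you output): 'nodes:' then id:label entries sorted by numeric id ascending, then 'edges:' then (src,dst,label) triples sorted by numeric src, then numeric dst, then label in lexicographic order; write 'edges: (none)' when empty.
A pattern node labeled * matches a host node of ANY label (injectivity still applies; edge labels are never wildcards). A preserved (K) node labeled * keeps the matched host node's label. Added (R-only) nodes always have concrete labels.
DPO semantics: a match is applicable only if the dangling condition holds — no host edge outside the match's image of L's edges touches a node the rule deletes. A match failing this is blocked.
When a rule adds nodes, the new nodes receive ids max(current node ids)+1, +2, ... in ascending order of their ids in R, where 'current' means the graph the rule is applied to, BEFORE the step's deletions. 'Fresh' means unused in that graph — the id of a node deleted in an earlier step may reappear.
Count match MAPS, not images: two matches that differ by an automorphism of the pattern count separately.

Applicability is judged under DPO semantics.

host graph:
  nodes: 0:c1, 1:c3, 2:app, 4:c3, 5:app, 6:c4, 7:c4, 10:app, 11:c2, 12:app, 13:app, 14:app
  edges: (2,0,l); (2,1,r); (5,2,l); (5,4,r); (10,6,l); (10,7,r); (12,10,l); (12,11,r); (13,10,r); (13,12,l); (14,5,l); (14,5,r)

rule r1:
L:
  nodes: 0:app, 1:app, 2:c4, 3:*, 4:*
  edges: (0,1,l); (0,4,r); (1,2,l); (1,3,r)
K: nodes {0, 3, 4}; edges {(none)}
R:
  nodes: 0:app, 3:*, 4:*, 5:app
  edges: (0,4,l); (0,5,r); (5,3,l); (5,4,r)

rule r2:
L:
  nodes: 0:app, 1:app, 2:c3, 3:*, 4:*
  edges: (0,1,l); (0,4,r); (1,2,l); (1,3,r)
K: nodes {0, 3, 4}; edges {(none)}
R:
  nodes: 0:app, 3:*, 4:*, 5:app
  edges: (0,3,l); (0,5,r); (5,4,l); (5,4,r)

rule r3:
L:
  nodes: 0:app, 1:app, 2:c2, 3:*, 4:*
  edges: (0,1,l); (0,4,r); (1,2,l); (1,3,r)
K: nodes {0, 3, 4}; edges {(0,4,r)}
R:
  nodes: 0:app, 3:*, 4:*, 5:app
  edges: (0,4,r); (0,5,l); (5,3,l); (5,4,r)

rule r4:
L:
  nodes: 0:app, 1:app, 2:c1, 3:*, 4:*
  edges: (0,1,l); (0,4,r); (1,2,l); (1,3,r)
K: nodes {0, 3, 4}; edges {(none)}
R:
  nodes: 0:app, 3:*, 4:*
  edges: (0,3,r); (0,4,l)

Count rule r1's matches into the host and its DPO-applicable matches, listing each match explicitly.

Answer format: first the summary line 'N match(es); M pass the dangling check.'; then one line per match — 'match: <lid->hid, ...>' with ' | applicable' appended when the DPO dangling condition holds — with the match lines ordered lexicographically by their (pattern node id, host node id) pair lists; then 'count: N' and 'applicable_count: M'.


1 match(es); 0 pass the dangling check.
match: 0->12, 1->10, 2->6, 3->7, 4->11
count: 1
applicable_count: 0


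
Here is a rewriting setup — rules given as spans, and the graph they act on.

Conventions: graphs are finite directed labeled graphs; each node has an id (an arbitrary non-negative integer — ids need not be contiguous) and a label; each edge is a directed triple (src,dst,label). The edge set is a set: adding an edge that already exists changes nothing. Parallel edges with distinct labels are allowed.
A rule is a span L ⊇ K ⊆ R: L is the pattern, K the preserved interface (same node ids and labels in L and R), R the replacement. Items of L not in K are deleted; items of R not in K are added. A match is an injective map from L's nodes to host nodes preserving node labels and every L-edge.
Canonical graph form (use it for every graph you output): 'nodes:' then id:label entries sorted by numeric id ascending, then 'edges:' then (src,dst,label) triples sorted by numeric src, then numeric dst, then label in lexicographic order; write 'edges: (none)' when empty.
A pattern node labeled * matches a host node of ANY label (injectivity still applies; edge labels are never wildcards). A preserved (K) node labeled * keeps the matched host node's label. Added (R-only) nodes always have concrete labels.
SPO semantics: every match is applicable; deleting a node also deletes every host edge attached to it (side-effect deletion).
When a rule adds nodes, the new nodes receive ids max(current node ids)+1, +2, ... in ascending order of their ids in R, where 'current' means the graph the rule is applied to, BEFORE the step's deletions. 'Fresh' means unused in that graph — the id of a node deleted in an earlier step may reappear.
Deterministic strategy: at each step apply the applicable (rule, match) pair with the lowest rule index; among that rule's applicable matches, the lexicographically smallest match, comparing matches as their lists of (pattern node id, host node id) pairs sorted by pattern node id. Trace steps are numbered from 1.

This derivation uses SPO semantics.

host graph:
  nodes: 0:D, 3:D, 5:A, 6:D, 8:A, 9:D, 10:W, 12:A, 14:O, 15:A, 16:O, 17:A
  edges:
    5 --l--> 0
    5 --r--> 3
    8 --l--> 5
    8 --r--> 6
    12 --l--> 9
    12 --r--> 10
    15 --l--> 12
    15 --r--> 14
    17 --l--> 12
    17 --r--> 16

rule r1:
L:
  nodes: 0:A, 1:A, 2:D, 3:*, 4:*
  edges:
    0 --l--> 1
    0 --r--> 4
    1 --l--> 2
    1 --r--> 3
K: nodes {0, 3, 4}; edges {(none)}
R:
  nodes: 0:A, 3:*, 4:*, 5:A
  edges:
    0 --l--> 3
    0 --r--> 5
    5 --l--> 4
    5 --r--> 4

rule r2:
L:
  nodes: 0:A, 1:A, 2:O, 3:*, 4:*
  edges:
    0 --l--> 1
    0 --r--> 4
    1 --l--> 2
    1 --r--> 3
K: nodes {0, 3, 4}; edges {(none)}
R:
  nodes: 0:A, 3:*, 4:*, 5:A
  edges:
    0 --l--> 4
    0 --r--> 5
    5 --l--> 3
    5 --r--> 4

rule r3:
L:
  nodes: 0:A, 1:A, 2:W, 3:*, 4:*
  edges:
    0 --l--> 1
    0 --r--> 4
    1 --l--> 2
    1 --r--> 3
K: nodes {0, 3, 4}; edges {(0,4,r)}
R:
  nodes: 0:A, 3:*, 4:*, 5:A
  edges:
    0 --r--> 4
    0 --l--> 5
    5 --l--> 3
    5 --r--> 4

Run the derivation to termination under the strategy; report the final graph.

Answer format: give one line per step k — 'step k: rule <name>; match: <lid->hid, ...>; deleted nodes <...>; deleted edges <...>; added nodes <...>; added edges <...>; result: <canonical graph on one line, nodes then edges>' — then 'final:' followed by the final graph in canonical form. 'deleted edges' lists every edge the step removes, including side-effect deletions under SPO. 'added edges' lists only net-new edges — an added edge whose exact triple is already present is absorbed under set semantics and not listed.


step 1: rule r1; match: 0->8, 1->5, 2->0, 3->3, 4->6; deleted nodes 0, 5; deleted edges (5,0,l); (5,3,r); (8,5,l); (8,6,r); added nodes 18; added edges (8,3,l); (8,18,r); (18,6,l); (18,6,r); result: nodes: 3:D, 6:D, 8:A, 9:D, 10:W, 12:A, 14:O, 15:A, 16:O, 17:A, 18:A edges: (8,3,l); (8,18,r); (12,9,l); (12,10,r); (15,12,l); (15,14,r); (17,12,l); (17,16,r); (18,6,l); (18,6,r)
step 2: rule r1; match: 0->15, 1->12, 2->9, 3->10, 4->14; deleted nodes 9, 12; deleted edges (12,9,l); (12,10,r); (15,12,l); (15,14,r); (17,12,l); added nodes 19; added edges (15,10,l); (15,19,r); (19,14,l); (19,14,r); result: nodes: 3:D, 6:D, 8:A, 10:W, 14:O, 15:A, 16:O, 17:A, 18:A, 19:A edges: (8,3,l); (8,18,r); (15,10,l); (15,19,r); (17,16,r); (18,6,l); (18,6,r); (19,14,l); (19,14,r)
final:
nodes: 3:D, 6:D, 8:A, 10:W, 14:O, 15:A, 16:O, 17:A, 18:A, 19:A
edges: (8,3,l); (8,18,r); (15,10,l); (15,19,r); (17,16,r); (18,6,l); (18,6,r); (19,14,l); (19,14,r)


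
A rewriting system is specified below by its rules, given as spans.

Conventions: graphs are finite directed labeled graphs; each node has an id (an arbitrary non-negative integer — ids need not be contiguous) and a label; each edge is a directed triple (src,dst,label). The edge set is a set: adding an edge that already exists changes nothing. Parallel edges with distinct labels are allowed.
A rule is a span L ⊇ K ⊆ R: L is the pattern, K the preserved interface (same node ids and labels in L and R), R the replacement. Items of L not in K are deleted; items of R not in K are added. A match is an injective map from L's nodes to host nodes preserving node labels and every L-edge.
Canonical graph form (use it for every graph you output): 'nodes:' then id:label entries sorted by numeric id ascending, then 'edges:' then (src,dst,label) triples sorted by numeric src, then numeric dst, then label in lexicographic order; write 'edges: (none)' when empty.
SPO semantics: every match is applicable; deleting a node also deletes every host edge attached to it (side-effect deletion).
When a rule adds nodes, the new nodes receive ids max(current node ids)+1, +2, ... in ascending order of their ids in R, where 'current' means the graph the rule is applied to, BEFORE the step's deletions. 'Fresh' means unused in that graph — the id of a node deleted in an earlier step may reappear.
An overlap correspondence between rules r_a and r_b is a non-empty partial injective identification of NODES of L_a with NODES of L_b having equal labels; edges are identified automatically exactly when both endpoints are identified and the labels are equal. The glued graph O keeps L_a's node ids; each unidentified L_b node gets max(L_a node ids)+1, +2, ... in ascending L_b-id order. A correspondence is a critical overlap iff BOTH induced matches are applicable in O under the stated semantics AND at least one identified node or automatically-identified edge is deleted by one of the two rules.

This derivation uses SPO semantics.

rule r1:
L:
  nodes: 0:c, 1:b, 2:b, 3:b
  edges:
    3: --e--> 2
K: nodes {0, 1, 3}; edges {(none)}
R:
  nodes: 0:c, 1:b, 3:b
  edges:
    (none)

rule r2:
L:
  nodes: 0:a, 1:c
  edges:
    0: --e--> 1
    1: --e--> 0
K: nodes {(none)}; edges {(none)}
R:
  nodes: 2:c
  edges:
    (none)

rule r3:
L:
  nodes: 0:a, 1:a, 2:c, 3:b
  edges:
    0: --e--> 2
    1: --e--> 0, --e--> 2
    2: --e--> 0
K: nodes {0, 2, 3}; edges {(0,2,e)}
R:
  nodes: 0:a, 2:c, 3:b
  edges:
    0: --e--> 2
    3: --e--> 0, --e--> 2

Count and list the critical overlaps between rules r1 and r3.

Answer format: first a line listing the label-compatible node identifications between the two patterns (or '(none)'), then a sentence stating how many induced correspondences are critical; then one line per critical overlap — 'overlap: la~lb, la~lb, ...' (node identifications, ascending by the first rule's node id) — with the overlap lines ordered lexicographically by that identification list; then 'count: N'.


label-compatible node identifications between L(r1) and L(r3): 0~2, 1~3, 2~3, 3~3
2 of the induced correspondences are critical overlaps of r1 and r3.
overlap: 0~2, 2~3
overlap: 2~3
count: 2


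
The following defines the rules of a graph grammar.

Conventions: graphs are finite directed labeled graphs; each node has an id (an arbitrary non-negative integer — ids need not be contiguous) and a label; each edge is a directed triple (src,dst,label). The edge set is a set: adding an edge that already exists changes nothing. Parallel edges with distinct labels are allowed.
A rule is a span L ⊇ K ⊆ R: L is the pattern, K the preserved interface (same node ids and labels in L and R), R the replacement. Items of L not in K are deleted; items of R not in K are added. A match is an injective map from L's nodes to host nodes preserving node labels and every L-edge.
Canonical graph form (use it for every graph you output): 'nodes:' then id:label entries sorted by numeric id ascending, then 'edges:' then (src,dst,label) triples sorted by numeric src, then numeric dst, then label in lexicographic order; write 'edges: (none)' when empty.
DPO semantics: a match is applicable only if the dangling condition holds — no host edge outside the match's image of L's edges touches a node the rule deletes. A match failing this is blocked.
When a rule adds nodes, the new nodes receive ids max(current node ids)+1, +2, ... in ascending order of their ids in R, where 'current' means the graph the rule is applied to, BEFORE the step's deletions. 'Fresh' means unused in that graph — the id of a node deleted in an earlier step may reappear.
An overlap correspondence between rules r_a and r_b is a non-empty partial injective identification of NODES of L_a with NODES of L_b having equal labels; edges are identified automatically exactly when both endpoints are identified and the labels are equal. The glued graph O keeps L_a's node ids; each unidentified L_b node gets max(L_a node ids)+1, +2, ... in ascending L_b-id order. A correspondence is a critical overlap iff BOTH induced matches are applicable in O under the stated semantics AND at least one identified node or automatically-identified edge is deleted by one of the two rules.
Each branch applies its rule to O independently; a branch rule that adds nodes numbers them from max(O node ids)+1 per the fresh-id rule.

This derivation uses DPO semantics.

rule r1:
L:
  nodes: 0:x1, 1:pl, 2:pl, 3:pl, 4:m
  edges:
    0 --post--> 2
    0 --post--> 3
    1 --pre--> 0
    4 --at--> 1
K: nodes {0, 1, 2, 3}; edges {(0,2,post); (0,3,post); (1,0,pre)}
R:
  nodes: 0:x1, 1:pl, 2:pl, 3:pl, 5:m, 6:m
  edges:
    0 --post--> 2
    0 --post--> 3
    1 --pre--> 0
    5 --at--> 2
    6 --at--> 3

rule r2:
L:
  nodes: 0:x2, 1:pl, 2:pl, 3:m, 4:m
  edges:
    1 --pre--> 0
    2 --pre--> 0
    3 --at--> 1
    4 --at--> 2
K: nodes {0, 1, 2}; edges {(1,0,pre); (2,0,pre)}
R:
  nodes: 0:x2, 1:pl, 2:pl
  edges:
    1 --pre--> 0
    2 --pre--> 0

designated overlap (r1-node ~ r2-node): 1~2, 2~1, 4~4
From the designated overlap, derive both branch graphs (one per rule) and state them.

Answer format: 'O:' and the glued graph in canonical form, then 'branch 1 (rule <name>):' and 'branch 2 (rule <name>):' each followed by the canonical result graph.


O:
nodes: 0:x1, 1:pl, 2:pl, 3:pl, 4:m, 5:x2, 6:m
edges: (0,2,post); (0,3,post); (1,0,pre); (1,5,pre); (2,5,pre); (4,1,at); (6,2,at)
branch 1 (rule r1):
nodes: 0:x1, 1:pl, 2:pl, 3:pl, 5:x2, 6:m, 7:m, 8:m
edges: (0,2,post); (0,3,post); (1,0,pre); (1,5,pre); (2,5,pre); (6,2,at); (7,2,at); (8,3,at)
branch 2 (rule r2):
nodes: 0:x1, 1:pl, 2:pl, 3:pl, 5:x2
edges: (0,2,post); (0,3,post); (1,0,pre); (1,5,pre); (2,5,pre)


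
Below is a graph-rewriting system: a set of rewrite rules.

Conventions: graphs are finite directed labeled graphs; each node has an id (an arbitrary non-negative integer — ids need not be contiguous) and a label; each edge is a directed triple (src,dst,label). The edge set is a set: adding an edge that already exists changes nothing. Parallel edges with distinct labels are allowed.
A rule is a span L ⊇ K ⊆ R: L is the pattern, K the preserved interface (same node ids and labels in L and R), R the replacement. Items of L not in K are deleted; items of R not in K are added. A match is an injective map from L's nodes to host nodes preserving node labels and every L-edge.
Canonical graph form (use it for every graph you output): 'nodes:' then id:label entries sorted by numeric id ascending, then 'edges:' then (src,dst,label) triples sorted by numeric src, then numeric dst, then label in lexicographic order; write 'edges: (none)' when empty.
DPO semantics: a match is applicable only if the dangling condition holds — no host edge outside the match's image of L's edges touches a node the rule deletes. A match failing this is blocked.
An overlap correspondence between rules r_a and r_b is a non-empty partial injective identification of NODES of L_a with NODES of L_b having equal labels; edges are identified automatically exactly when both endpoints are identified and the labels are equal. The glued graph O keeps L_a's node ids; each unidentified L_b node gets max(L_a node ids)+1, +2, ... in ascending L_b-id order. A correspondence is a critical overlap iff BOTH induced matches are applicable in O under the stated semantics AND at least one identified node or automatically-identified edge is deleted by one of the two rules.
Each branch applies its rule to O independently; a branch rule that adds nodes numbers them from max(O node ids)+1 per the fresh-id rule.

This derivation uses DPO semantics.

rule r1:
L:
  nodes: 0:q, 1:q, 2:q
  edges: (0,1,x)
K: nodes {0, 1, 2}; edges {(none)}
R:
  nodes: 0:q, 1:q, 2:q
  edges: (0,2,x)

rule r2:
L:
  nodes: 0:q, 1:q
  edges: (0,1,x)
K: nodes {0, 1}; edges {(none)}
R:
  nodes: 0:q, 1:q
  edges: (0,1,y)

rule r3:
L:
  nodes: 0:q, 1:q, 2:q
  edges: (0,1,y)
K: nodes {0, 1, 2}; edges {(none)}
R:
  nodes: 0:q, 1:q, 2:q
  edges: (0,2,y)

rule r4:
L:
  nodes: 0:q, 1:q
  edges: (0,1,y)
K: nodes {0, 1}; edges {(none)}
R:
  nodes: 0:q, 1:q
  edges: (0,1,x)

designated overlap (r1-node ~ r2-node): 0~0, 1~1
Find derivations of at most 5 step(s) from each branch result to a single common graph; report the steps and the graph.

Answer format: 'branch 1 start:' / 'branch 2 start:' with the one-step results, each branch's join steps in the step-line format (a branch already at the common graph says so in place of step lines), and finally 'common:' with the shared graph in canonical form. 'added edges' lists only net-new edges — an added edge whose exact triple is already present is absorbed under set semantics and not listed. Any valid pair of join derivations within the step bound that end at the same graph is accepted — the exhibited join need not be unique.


branch 1 start:
nodes: 0:q, 1:q, 2:q
edges: (0,2,x)
branch 2 start:
nodes: 0:q, 1:q, 2:q
edges: (0,1,y)
branch 1 step 1: rule r1; match: 0->0, 1->2, 2->1; deleted nodes (none); deleted edges (0,2,x); added nodes (none); added edges (0,1,x); result: nodes: 0:q, 1:q, 2:q edges: (0,1,x)
branch 2 step 1: rule r4; match: 0->0, 1->1; deleted nodes (none); deleted edges (0,1,y); added nodes (none); added edges (0,1,x); result: nodes: 0:q, 1:q, 2:q edges: (0,1,x)
common:
nodes: 0:q, 1:q, 2:q
edges: (0,1,x)


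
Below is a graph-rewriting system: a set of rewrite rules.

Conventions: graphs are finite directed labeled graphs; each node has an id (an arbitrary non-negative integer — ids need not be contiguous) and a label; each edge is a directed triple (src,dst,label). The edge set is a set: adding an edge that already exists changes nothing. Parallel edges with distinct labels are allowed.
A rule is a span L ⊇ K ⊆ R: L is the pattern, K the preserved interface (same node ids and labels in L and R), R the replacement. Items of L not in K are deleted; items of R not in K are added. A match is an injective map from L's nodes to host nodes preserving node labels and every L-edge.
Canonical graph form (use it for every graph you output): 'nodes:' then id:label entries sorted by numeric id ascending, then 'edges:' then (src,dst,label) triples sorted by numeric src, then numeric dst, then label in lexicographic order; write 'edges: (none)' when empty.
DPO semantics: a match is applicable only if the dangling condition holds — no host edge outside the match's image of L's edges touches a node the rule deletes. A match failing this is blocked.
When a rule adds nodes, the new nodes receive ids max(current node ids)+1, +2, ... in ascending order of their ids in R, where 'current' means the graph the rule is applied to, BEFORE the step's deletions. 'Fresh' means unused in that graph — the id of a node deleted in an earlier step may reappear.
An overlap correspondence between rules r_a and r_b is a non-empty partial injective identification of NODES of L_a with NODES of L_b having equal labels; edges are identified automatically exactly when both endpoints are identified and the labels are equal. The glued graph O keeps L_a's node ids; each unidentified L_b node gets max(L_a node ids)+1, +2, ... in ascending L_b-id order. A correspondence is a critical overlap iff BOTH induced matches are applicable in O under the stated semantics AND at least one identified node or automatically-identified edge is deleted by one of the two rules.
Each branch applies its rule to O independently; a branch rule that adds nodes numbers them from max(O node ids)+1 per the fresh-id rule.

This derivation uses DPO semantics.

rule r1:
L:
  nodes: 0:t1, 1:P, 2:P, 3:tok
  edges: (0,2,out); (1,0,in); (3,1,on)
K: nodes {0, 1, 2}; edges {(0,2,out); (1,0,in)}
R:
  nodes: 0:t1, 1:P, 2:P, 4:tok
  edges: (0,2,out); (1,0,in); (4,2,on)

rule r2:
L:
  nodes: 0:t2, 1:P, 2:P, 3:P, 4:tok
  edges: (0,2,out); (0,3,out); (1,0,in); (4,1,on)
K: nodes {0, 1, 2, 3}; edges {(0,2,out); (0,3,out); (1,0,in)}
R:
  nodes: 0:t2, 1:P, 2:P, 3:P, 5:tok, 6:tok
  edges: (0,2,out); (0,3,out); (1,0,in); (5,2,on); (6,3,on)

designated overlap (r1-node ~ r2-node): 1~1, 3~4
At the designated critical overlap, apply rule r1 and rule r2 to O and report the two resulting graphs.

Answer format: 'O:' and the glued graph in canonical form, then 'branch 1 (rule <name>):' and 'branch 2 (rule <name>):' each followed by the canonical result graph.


O:
nodes: 0:t1, 1:P, 2:P, 3:tok, 4:t2, 5:P, 6:P
edges: (0,2,out); (1,0,in); (1,4,in); (3,1,on); (4,5,out); (4,6,out)
branch 1 (rule r1):
nodes: 0:t1, 1:P, 2:P, 4:t2, 5:P, 6:P, 7:tok
edges: (0,2,out); (1,0,in); (1,4,in); (4,5,out); (4,6,out); (7,2,on)
branch 2 (rule r2):
nodes: 0:t1, 1:P, 2:P, 4:t2, 5:P, 6:P, 7:tok, 8:tok
edges: (0,2,out); (1,0,in); (1,4,in); (4,5,out); (4,6,out); (7,5,on); (8,6,on)


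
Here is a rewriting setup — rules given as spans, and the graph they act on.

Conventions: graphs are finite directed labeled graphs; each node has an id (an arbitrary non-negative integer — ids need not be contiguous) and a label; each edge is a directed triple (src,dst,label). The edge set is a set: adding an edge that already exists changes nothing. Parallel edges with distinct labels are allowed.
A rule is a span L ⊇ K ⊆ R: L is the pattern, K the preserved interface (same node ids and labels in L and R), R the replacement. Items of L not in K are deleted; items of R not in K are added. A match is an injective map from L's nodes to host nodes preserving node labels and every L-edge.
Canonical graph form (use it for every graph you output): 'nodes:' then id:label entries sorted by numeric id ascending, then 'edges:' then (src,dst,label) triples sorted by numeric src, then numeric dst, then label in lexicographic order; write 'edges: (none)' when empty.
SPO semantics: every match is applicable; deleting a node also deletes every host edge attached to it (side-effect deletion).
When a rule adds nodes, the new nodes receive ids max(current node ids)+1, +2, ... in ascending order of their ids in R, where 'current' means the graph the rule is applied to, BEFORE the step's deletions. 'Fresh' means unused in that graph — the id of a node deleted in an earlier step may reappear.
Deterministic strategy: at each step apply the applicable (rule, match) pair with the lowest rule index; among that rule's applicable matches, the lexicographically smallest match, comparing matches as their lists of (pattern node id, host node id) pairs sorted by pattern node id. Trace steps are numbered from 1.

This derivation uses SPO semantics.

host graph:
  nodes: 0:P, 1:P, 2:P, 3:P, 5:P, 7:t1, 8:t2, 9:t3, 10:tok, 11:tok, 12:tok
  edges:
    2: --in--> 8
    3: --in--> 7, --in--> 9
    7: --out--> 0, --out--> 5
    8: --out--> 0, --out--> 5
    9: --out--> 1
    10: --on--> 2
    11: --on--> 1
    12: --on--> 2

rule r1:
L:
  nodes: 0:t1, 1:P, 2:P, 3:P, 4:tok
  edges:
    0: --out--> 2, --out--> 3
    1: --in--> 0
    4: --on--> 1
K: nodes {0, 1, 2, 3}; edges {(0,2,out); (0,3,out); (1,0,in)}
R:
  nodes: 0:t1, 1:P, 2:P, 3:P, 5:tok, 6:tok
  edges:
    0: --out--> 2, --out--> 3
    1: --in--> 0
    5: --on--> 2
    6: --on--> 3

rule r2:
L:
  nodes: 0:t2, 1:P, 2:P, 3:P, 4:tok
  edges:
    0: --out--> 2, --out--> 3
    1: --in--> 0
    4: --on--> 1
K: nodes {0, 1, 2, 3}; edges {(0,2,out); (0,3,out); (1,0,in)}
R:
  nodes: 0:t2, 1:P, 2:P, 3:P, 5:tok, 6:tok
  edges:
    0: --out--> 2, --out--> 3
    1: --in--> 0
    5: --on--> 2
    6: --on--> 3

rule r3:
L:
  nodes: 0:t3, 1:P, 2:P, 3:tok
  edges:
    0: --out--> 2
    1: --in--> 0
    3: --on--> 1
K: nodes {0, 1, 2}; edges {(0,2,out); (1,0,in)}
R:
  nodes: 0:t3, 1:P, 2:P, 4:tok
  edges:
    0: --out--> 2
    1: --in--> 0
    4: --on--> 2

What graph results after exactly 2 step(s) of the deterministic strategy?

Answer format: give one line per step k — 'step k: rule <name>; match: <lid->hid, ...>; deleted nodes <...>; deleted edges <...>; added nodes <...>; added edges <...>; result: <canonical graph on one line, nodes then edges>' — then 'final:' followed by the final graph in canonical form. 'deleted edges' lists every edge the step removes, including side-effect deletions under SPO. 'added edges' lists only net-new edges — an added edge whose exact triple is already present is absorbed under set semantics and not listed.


step 1: rule r2; match: 0->8, 1->2, 2->0, 3->5, 4->10; deleted nodes 10; deleted edges (10,2,on); added nodes 13, 14; added edges (13,0,on); (14,5,on); result: nodes: 0:P, 1:P, 2:P, 3:P, 5:P, 7:t1, 8:t2, 9:t3, 11:tok, 12:tok, 13:tok, 14:tok edges: (2,8,in); (3,7,in); (3,9,in); (7,0,out); (7,5,out); (8,0,out); (8,5,out); (9,1,out); (11,1,on); (12,2,on); (13,0,on); (14,5,on)
step 2: rule r2; match: 0->8, 1->2, 2->0, 3->5, 4->12; deleted nodes 12; deleted edges (12,2,on); added nodes 15, 16; added edges (15,0,on); (16,5,on); result: nodes: 0:P, 1:P, 2:P, 3:P, 5:P, 7:t1, 8:t2, 9:t3, 11:tok, 13:tok, 14:tok, 15:tok, 16:tok edges: (2,8,in); (3,7,in); (3,9,in); (7,0,out); (7,5,out); (8,0,out); (8,5,out); (9,1,out); (11,1,on); (13,0,on); (14,5,on); (15,0,on); (16,5,on)
final:
nodes: 0:P, 1:P, 2:P, 3:P, 5:P, 7:t1, 8:t2, 9:t3, 11:tok, 13:tok, 14:tok, 15:tok, 16:tok
edges: (2,8,in); (3,7,in); (3,9,in); (7,0,out); (7,5,out); (8,0,out); (8,5,out); (9,1,out); (11,1,on); (13,0,on); (14,5,on); (15,0,on); (16,5,on)


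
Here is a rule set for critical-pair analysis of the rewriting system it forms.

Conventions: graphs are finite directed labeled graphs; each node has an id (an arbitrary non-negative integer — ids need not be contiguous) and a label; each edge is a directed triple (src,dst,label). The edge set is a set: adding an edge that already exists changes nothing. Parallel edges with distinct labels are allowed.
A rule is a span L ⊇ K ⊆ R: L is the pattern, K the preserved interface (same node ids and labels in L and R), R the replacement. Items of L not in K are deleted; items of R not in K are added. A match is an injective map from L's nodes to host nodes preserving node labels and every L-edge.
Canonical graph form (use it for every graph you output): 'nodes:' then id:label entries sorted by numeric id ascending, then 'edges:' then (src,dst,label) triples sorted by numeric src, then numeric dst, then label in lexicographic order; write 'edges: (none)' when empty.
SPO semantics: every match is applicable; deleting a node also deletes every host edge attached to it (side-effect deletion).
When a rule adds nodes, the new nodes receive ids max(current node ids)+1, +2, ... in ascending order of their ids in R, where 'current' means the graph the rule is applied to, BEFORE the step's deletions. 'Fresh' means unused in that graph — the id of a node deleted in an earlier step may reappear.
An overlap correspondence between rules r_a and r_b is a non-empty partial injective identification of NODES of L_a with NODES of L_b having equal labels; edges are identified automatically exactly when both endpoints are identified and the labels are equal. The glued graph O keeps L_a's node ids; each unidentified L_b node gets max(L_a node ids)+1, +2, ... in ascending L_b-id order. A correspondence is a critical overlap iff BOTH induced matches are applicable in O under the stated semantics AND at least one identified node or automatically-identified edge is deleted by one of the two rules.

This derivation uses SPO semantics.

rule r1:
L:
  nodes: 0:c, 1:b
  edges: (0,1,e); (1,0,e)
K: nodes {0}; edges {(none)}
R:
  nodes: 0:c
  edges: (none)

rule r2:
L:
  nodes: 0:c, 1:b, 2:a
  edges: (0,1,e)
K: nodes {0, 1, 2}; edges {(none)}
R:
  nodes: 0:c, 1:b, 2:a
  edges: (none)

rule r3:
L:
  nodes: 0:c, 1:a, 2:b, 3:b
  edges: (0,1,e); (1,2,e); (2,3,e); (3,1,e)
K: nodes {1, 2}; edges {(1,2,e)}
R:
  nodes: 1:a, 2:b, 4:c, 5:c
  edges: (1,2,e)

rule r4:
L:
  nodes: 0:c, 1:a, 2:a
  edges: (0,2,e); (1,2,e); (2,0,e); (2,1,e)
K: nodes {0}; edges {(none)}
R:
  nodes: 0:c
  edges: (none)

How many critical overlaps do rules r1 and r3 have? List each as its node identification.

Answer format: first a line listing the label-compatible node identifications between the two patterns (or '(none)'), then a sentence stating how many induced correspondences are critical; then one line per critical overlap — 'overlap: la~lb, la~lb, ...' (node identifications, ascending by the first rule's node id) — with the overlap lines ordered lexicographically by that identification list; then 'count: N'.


label-compatible node identifications between L(r1) and L(r3): 0~0, 1~2, 1~3
5 of the induced correspondences are critical overlaps of r1 and r3.
overlap: 0~0
overlap: 0~0, 1~2
overlap: 0~0, 1~3
overlap: 1~2
overlap: 1~3
count: 5


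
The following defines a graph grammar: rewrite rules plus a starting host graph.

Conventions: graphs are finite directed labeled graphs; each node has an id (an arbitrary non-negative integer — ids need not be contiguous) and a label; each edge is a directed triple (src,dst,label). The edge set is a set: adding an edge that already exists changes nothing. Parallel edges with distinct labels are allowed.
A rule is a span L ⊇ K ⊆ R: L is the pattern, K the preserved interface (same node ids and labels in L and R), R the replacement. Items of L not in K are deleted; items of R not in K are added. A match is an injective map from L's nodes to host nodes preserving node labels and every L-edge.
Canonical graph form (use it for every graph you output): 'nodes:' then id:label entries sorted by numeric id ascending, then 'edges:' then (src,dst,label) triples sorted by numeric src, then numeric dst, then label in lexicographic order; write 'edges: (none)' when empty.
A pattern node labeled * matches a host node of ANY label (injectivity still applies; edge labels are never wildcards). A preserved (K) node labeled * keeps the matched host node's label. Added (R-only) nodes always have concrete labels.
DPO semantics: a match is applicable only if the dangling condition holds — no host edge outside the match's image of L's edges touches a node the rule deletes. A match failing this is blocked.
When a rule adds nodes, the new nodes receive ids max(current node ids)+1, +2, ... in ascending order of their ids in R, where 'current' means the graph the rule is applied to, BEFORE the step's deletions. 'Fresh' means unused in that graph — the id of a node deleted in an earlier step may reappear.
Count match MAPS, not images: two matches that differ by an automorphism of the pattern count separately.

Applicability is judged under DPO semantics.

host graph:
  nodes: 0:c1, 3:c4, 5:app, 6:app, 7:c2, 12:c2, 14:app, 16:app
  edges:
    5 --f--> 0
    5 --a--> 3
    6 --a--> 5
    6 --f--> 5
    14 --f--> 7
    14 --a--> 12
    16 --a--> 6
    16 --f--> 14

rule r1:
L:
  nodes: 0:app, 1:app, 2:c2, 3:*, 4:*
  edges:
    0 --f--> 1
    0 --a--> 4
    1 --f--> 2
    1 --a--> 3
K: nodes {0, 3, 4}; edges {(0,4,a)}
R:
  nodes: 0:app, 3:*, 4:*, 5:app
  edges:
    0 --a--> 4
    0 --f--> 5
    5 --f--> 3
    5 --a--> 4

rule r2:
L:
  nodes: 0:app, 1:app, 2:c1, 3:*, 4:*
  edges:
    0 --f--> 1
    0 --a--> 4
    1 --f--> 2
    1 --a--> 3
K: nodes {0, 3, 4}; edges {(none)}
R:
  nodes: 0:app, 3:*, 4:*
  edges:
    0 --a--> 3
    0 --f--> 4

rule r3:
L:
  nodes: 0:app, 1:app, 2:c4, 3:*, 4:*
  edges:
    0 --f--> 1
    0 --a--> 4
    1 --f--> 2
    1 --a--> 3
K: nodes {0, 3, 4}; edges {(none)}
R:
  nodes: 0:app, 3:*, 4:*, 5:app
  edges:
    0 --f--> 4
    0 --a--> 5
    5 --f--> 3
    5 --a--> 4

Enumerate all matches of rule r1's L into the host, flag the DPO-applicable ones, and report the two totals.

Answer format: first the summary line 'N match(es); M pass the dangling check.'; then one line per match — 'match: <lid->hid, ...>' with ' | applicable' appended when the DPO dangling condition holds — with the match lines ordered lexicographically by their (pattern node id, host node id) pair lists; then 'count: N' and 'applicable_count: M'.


1 match(es); 1 pass the dangling check.
match: 0->16, 1->14, 2->7, 3->12, 4->6 | applicable
count: 1
applicable_count: 1


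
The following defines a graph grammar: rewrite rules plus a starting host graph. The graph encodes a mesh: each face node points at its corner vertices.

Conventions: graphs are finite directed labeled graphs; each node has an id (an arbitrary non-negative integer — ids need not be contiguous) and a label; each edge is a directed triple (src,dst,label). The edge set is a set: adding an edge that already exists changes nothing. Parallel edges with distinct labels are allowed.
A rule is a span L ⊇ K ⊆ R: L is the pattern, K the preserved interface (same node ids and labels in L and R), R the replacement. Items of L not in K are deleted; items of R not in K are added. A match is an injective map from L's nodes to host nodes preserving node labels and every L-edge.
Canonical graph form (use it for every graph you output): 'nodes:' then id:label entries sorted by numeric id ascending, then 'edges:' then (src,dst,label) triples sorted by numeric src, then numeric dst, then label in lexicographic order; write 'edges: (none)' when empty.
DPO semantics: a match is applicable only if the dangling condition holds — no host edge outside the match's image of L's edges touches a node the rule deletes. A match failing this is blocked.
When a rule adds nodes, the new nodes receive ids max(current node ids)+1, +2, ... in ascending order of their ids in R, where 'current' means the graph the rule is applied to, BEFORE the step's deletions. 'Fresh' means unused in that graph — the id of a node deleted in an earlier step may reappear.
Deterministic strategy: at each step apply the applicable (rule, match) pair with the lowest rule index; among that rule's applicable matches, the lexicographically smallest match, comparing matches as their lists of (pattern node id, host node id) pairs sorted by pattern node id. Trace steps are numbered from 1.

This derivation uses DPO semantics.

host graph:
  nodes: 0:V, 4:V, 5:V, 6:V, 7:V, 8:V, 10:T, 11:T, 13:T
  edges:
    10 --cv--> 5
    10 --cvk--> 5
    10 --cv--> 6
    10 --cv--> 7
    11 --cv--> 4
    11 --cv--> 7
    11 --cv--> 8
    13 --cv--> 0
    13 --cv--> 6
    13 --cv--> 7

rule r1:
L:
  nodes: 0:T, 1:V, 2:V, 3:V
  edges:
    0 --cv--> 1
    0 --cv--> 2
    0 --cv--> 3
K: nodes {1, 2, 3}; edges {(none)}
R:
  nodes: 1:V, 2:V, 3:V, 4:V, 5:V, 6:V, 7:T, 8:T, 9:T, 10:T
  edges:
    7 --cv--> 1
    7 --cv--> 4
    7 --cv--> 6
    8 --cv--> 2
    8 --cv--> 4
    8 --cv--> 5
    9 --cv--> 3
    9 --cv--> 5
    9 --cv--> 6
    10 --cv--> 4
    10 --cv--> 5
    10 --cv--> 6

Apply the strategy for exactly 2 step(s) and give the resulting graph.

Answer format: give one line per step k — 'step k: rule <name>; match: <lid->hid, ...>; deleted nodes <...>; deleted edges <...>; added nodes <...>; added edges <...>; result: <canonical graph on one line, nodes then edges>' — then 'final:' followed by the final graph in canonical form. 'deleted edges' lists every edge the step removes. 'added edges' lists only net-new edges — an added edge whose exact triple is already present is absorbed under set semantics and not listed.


step 1: rule r1; match: 0->11, 1->4, 2->7, 3->8; deleted nodes 11; deleted edges (11,4,cv); (11,7,cv); (11,8,cv); added nodes 14, 15, 16, 17, 18, 19, 20; added edges (17,4,cv); (17,14,cv); (17,16,cv); (18,7,cv); (18,14,cv); (18,15,cv); (19,8,cv); (19,15,cv); (19,16,cv); (20,14,cv); (20,15,cv); (20,16,cv); result: nodes: 0:V, 4:V, 5:V, 6:V, 7:V, 8:V, 10:T, 13:T, 14:V, 15:V, 16:V, 17:T, 18:T, 19:T, 20:T edges: (10,5,cv); (10,5,cvk); (10,6,cv); (10,7,cv); (13,0,cv); (13,6,cv); (13,7,cv); (17,4,cv); (17,14,cv); (17,16,cv); (18,7,cv); (18,14,cv); (18,15,cv); (19,8,cv); (19,15,cv); (19,16,cv); (20,14,cv); (20,15,cv); (20,16,cv)
step 2: rule r1; match: 0->13, 1->0, 2->6, 3->7; deleted nodes 13; deleted edges (13,0,cv); (13,6,cv); (13,7,cv); added nodes 21, 22, 23, 24, 25, 26, 27; added edges (24,0,cv); (24,21,cv); (24,23,cv); (25,6,cv); (25,21,cv); (25,22,cv); (26,7,cv); (26,22,cv); (26,23,cv); (27,21,cv); (27,22,cv); (27,23,cv); result: nodes: 0:V, 4:V, 5:V, 6:V, 7:V, 8:V, 10:T, 14:V, 15:V, 16:V, 17:T, 18:T, 19:T, 20:T, 21:V, 22:V, 23:V, 24:T, 25:T, 26:T, 27:T edges: (10,5,cv); (10,5,cvk); (10,6,cv); (10,7,cv); (17,4,cv); (17,14,cv); (17,16,cv); (18,7,cv); (18,14,cv); (18,15,cv); (19,8,cv); (19,15,cv); (19,16,cv); (20,14,cv); (20,15,cv); (20,16,cv); (24,0,cv); (24,21,cv); (24,23,cv); (25,6,cv); (25,21,cv); (25,22,cv); (26,7,cv); (26,22,cv); (26,23,cv); (27,21,cv); (27,22,cv); (27,23,cv)
final:
nodes: 0:V, 4:V, 5:V, 6:V, 7:V, 8:V, 10:T, 14:V, 15:V, 16:V, 17:T, 18:T, 19:T, 20:T, 21:V, 22:V, 23:V, 24:T, 25:T, 26:T, 27:T
edges: (10,5,cv); (10,5,cvk); (10,6,cv); (10,7,cv); (17,4,cv); (17,14,cv); (17,16,cv); (18,7,cv); (18,14,cv); (18,15,cv); (19,8,cv); (19,15,cv); (19,16,cv); (20,14,cv); (20,15,cv); (20,16,cv); (24,0,cv); (24,21,cv); (24,23,cv); (25,6,cv); (25,21,cv); (25,22,cv); (26,7,cv); (26,22,cv); (26,23,cv); (27,21,cv); (27,22,cv); (27,23,cv)
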